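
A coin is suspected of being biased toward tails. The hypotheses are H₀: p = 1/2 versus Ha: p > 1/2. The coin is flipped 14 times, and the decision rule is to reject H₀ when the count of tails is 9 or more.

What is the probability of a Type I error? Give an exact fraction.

3473/16384

Under H₀, S ~ Binomial(14, 1/2), and α = P(S ≥ 9).
That's C(14,9) + C(14,10) + C(14,11) + C(14,12) + C(14,13) + C(14,14) over 2^14, i.e. (2002 + 1001 + 364 + 91 + 14 + 1)/16384 = 3473/16384.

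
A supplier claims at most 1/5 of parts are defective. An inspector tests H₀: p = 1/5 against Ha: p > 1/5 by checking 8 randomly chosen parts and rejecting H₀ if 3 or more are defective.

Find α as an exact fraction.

79329/390625

The significance level is the probability, assuming p = 1/5, of seeing 3 or more defectives in 8 draws.
Via the complement, α = 1 − Σ_{j=0}^{2} C(8,j)(1/5)^j(4/5)^{8-j} = 79329/390625.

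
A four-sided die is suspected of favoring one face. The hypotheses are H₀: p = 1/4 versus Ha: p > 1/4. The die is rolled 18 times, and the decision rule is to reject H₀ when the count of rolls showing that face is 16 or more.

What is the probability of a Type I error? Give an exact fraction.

179/8589934592

The Type I error probability is α = P(X ≥ 16) computed under H₀, where X ~ Binomial(18, 1/4).
Summing C(18,j)(1/4)^j(3/4)^{18−j} for j = 16,…,18 gives 179/8589934592.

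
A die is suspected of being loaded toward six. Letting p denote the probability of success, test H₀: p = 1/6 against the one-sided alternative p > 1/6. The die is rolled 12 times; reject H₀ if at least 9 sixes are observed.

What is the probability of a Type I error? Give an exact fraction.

Under H₀, X ~ Binomial(12, 1/6), and α = P(X ≥ 9).
P(X ≥ 9) = Σ_{j=9}^{12} C(12,j)·(1/6)^j·(5/6)^{12-j} = 9737/725594112.

9737/725594112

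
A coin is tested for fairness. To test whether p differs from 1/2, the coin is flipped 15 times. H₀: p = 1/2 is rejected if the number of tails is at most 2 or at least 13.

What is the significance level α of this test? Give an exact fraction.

α = P(Y ≤ 2 or Y ≥ 13 | p = 1/2), Y ~ Binomial(15, 1/2).
By symmetry, α = 2·P(Y ≤ 2) = 2·(1 + 15 + 105)/32768 = 242/32768 = 121/16384.

121/16384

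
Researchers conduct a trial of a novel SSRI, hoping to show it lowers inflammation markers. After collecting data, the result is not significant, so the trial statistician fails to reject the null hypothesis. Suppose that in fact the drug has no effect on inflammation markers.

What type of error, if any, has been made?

The conventional null hypothesis here is that the drug has no effect on inflammation markers.
The test retained a true H₀ — the decision matches the true state.

No error (correct decision).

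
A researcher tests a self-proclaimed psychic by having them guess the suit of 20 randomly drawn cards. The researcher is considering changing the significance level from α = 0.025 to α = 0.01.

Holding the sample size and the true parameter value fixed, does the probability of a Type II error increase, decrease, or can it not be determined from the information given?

Lowering α raises the bar for rejection; under Ha, the test now fails to reject on outcomes it previously would have rejected.

It increases.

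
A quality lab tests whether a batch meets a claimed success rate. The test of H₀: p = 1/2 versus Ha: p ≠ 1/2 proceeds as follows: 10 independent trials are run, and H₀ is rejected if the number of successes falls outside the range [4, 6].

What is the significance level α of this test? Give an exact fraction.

The significance level is the null-hypothesis probability of the rejection region {≤3} ∪ {≥7}.
The two tails are symmetric, so α = 2·(1 + 10 + 45 + 120)/2^10 = 352/1024 = 11/32.

11/32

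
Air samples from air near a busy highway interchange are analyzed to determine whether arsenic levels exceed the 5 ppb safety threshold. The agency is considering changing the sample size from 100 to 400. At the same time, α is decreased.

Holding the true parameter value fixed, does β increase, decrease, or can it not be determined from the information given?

The first change alone would make β decrease; the second alone would make β increase. Which effect dominates depends on the magnitudes, which are not given.

Cannot be determined from the information given.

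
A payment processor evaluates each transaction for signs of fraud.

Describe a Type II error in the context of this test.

With the conventional null hypothesis that the transaction is legitimate:
A Type II error is failing to reject H₀ when H₀ is false.
Here that means approving the transaction when actually the transaction is fraudulent.

A Type II error would mean concluding that the transaction is legitimate (or at least failing to establish that the transaction is fraudulent) when in fact the transaction is fraudulent.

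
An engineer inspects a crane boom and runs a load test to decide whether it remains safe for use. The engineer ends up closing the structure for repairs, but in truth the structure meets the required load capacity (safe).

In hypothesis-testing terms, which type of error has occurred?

The null hypothesis here is that the structure meets the required load capacity (safe).
'Closing the structure for repairs' corresponds to rejecting H₀.
H₀ was rejected but H₀ is true — a Type I error (false positive).

Type I error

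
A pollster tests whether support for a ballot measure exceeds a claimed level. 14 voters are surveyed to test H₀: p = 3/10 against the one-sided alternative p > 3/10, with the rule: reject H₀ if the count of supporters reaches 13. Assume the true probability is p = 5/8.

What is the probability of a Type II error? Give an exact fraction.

4340673464229/4398046511104

Under the alternative p = 5/8, S ~ Binomial(14, 5/8); β is the probability the test does not reject, P(S < 13).
Adding the binomial probabilities P(S=0)+…+P(S=12) at p = 5/8 gives 4340673464229/4398046511104.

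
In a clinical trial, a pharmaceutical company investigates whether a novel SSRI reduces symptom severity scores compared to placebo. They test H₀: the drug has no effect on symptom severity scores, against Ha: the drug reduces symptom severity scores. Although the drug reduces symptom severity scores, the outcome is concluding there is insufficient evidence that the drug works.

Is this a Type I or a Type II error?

Type II error

'Concluding there is insufficient evidence that the drug works' corresponds to failing to reject H₀.
H₀ was not rejected but H₀ is false — a Type II error (false negative).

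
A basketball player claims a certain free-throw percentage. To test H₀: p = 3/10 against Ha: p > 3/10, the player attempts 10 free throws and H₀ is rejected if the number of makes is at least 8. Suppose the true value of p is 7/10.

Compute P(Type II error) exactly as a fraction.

771521517/1250000000

β = P(fail to reject H₀ | Ha true) = P(S ≤ 7 | p = 7/10), S ~ Binomial(10, 7/10).
Summing C(10,j)·(7/10)^j·(3/10)^{10-j} for j = 0..7 gives 771521517/1250000000.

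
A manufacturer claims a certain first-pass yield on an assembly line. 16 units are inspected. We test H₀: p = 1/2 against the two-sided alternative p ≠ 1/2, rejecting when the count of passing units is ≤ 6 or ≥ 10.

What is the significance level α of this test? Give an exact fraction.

14893/32768

The significance level is the null-hypothesis probability of the rejection region {≤6} ∪ {≥10}.
By symmetry, α = 2·P(Y ≤ 6) = 2·(1 + 16 + 120 + 560 + 1820 + 4368 + 8008)/65536 = 29786/65536 = 14893/32768.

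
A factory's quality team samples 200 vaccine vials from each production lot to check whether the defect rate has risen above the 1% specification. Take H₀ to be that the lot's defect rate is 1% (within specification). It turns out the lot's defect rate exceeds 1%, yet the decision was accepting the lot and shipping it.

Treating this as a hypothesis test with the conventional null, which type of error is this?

Type II error

'Accepting the lot and shipping it' corresponds to failing to reject H₀.
H₀ was not rejected but H₀ is false — a Type II error (false negative).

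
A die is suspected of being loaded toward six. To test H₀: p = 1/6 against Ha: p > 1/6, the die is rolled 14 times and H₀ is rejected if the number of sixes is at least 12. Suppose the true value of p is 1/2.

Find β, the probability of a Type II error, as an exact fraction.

Under the alternative p = 1/2, Y ~ Binomial(14, 1/2); β is the probability the test does not reject, P(Y < 12).
Adding the binomial probabilities P(Y=0)+…+P(Y=11) at p = 1/2 gives 8139/8192.

8139/8192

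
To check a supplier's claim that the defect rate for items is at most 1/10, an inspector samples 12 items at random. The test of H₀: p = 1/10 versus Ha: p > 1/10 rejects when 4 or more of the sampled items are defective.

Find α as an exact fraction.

5127494033/200000000000

Under H₀, Y ~ Binomial(12, 1/10); the Type I error rate is P(Y ≥ 4).
Via the complement, α = 1 − Σ_{j=0}^{3} C(12,j)(1/10)^j(9/10)^{12-j} = 5127494033/200000000000.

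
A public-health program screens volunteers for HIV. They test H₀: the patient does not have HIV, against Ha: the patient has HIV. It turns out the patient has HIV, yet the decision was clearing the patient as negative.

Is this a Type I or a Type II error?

'Clearing the patient as negative' corresponds to failing to reject H₀.
H₀ was not rejected but H₀ is false — a Type II error (false negative).

Type II error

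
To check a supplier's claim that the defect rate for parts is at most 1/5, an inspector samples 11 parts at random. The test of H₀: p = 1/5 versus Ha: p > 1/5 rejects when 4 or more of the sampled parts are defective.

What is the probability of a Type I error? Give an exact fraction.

12589/78125

α = P(reject H₀ | H₀ true) = P(K ≥ 4 | p = 1/5), K ~ Binomial(11, 1/5).
α = 1 − P(K ≤ 3) = 1 − 65536/78125 = 12589/78125.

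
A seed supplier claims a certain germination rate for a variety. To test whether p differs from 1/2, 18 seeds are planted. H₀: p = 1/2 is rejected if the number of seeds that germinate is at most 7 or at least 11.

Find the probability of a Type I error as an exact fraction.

15751/32768

Under H₀, Y ~ Binomial(18, 1/2); α is the probability of landing in either tail, P(Y ≤ 7) + P(Y ≥ 11).
Each tail has probability (1 + 18 + 153 + 816 + 3060 + 8568 + 18564 + 31824)/262144; doubling gives α = 126008/262144 = 15751/32768.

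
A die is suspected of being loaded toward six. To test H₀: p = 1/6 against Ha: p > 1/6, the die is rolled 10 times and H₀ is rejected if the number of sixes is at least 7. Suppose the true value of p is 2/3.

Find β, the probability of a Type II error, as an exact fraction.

β = P(fail to reject H₀ | Ha true) = P(Y ≤ 6 | p = 2/3), Y ~ Binomial(10, 2/3).
Equivalently, β = 1 − P(Y ≥ 7) = 8675/19683.

8675/19683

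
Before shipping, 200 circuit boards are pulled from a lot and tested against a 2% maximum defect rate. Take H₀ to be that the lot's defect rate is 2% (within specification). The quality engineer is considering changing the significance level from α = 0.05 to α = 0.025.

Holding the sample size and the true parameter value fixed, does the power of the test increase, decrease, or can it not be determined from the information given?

It decreases.

A smaller α moves the rejection region further into the tail. With the alternative true, more outcomes now fall outside the rejection region, so failing to reject becomes more likely.
Since power = 1 − β and β increases, power decreases.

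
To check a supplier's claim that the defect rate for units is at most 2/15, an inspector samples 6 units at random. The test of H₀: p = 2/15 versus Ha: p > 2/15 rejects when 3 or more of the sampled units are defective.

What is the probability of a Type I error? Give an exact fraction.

78928/2278125

Under H₀, X ~ Binomial(6, 2/15); the Type I error rate is P(X ≥ 3).
α = 1 − P(X ≤ 2) = 1 − 2199197/2278125 = 78928/2278125.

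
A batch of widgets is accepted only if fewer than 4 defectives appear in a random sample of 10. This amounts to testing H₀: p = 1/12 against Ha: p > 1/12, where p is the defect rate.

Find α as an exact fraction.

34654379/5159780352

Under H₀, S ~ Binomial(10, 1/12); the Type I error rate is P(S ≥ 4).
Via the complement, α = 1 − Σ_{j=0}^{3} C(10,j)(1/12)^j(11/12)^{10-j} = 34654379/5159780352.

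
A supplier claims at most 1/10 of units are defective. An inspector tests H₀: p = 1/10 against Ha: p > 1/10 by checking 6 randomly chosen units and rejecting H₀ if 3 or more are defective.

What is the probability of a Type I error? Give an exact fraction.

Under H₀, S ~ Binomial(6, 1/10); the Type I error rate is P(S ≥ 3).
Computing the lower-tail complement: 1 − 19683/20000 = 317/20000.

317/20000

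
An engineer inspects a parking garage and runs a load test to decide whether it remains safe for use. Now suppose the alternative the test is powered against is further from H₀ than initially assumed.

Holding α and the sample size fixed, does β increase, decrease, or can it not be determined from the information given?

It decreases.

The further the true parameter sits from the null value, the more of the Ha sampling distribution falls in the rejection region.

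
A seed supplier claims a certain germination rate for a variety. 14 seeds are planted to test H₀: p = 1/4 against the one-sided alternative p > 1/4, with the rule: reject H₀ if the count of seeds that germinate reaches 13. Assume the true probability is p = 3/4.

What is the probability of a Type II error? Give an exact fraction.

β = P(fail to reject H₀ | Ha true) = P(S ≤ 12 | p = 3/4), S ~ Binomial(14, 3/4).
Equivalently, β = 1 − P(S ≥ 13) = 241331965/268435456.

241331965/268435456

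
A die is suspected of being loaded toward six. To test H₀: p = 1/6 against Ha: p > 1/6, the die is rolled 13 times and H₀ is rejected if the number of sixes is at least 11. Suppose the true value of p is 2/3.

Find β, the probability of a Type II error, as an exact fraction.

50857/59049

β = P(fail to reject H₀ | Ha true) = P(X ≤ 10 | p = 2/3), X ~ Binomial(13, 2/3).
Summing C(13,j)·(2/3)^j·(1/3)^{13-j} for j = 0..10 gives 50857/59049.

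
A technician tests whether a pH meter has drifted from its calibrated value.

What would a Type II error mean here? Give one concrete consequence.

With the conventional null hypothesis that the instrument is correctly calibrated:
A Type II error is failing to reject H₀ when H₀ is false.
Here that means leaving the instrument in service when actually the instrument has drifted out of calibration.

A Type II error would mean concluding that the instrument is correctly calibrated (or at least failing to establish that the instrument has drifted out of calibration) when in fact the instrument has drifted out of calibration. Consequence: an out-of-calibration instrument continues producing bad measurements.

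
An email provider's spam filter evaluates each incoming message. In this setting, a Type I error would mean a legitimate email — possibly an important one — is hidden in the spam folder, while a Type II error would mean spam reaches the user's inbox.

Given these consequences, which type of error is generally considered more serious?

Type I error

The Type I consequence (a legitimate email — possibly an important one — is hidden in the spam folder) is more severe than the Type II consequence (spam reaches the user's inbox).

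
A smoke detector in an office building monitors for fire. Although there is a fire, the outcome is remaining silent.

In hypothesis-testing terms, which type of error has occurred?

The null hypothesis here is that there is no fire.
'Remaining silent' corresponds to failing to reject H₀.
H₀ was not rejected but H₀ is false — a Type II error (false negative).

Type II error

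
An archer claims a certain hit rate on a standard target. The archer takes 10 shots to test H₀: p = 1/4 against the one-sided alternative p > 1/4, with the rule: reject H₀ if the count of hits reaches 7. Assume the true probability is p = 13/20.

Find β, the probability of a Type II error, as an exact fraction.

1244602838129/2560000000000

A Type II error is failing to reject when Ha holds: with p = 13/20, β = P(X ≤ 6).
Equivalently, β = 1 − P(X ≥ 7) = 1244602838129/2560000000000.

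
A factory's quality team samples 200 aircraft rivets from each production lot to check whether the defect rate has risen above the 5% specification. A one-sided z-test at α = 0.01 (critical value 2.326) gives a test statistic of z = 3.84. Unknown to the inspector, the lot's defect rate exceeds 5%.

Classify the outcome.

No error (correct decision).

The conventional null hypothesis is that the lot's defect rate is 5% (within specification).
Since z = 3.84 > z* = 2.326, H₀ is rejected.
H₀ is false (actually the lot's defect rate exceeds 5%).
The decision matches the true state — no error.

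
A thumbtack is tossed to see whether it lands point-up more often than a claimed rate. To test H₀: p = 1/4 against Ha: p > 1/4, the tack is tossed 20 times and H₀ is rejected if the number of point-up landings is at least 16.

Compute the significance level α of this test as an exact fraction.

106249/274877906944

α = P(reject H₀ | H₀ true) = P(K ≥ 16 | p = 1/4), with K ~ Binomial(20, 1/4).
Adding the binomial terms for j = 16 through 20 with p = 1/4 yields 106249/274877906944.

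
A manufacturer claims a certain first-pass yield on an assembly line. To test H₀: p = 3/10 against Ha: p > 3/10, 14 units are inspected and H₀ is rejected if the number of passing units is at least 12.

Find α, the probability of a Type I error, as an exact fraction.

Under H₀, K ~ Binomial(14, 3/10), and α = P(K ≥ 12).
Summing C(14,j)(3/10)^j(7/10)^{14−j} for j = 12,…,14 gives 1265361021/50000000000000.

1265361021/50000000000000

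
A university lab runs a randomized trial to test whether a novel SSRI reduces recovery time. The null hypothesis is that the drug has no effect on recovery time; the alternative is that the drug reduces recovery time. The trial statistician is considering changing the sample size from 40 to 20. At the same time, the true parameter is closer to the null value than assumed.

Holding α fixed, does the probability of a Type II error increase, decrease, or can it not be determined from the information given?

It increases.

A smaller sample increases the standard error, so the sampling distributions under H₀ and Ha overlap more. When the true parameter is near the null value, the test has a harder time distinguishing Ha from H₀. Both changes push β in the same direction.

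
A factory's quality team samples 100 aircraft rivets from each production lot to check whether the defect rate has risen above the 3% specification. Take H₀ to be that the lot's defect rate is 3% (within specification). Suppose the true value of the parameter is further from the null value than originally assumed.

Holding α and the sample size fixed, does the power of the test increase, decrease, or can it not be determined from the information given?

It increases.

The further the true parameter sits from the null value, the more of the Ha sampling distribution falls in the rejection region.
Since power = 1 − β and β decreases, power increases.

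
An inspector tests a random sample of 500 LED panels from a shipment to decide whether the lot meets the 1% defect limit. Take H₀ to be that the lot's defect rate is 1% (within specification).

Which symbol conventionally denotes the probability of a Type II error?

β

P(Type II error) = P(fail to reject H₀ | H₀ false) = β.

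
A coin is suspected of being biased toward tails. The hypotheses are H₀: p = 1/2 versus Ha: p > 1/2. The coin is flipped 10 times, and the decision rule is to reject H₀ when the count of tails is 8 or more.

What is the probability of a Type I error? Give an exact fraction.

7/128

The Type I error probability is α = P(Y ≥ 8) computed under H₀, where Y ~ Binomial(10, 1/2).
Summing the upper tail: (45 + 10 + 1) / 2^10 = 56/1024 = 7/128.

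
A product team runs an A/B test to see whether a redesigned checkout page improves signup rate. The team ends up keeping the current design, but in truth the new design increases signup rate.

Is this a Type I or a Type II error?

Type II error

The null hypothesis here is that the new design has no effect on signup rate.
'Keeping the current design' corresponds to failing to reject H₀.
H₀ was not rejected but H₀ is false — a Type II error (false negative).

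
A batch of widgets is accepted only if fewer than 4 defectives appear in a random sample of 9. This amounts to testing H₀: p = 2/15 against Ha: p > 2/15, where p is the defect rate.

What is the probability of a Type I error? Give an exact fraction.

Under H₀, S ~ Binomial(9, 2/15); the Type I error rate is P(S ≥ 4).
Computing the lower-tail complement: 1 − 37567054447/38443359375 = 876304928/38443359375.

876304928/38443359375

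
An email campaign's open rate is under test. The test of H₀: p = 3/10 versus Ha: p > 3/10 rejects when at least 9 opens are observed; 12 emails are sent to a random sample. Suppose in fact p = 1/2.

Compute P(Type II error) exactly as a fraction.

3797/4096

Under the alternative p = 1/2, K ~ Binomial(12, 1/2); β is the probability the test does not reject, P(K < 9).
Summing C(12,j)·(1/2)^j·(1/2)^{12-j} for j = 0..8 gives 3797/4096.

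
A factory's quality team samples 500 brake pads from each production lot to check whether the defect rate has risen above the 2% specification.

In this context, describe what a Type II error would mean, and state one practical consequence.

A Type II error would mean concluding that the lot's defect rate is 2% (within specification) (or at least failing to establish that the lot's defect rate exceeds 2%) when in fact the lot's defect rate exceeds 2%. Consequence: defective units reach the field, triggering recalls or failures.

With the conventional null hypothesis that the lot's defect rate is 2% (within specification):
A Type II error is failing to reject H₀ when H₀ is false.
Here that means accepting the lot and shipping it when actually the lot's defect rate exceeds 2%.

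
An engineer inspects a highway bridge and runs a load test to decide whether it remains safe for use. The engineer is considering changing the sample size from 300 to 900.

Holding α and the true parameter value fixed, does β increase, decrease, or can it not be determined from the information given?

It decreases.

More data shrinks sampling variability; the test statistic under Ha concentrates further from the null value, making rejection more likely.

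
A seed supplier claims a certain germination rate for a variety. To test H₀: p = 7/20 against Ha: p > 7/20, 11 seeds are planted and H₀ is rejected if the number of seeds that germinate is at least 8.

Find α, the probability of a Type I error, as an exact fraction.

62680681273/5120000000000

The Type I error probability is α = P(S ≥ 8) computed under H₀, where S ~ Binomial(11, 7/20).
Adding the binomial terms for j = 8 through 11 with p = 7/20 yields 62680681273/5120000000000.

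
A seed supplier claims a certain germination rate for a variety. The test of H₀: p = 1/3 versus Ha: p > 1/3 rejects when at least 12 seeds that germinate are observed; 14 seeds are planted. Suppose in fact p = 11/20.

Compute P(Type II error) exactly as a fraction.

805268516435735481/819200000000000000

Under the alternative p = 11/20, Y ~ Binomial(14, 11/20); β is the probability the test does not reject, P(Y < 12).
Summing C(14,j)·(11/20)^j·(9/20)^{14-j} for j = 0..11 gives 805268516435735481/819200000000000000.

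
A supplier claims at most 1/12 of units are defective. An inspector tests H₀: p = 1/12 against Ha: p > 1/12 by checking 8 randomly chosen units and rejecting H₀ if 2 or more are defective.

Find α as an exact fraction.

59725447/429981696

Under H₀, Y ~ Binomial(8, 1/12); the Type I error rate is P(Y ≥ 2).
Computing the lower-tail complement: 1 − 370256249/429981696 = 59725447/429981696.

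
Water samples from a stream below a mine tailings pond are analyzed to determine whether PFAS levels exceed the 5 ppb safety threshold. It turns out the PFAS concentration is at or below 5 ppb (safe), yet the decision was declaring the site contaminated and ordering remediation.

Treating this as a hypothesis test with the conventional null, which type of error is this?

The null hypothesis here is that the PFAS concentration is at or below 5 ppb (safe).
'Declaring the site contaminated and ordering remediation' corresponds to rejecting H₀.
H₀ was rejected but H₀ is true — a Type I error (false positive).

Type I error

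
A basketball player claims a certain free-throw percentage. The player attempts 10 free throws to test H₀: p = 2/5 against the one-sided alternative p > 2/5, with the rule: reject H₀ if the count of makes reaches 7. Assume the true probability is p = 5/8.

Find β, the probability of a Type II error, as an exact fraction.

148513581/268435456

A Type II error is failing to reject when Ha holds: with p = 5/8, β = P(X ≤ 6).
Adding the binomial probabilities P(X=0)+…+P(X=6) at p = 5/8 gives 148513581/268435456.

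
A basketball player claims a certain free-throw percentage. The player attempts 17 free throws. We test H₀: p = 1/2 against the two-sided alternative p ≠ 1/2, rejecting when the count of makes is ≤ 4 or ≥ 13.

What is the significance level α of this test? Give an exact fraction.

1607/32768

Under H₀, S ~ Binomial(17, 1/2); α is the probability of landing in either tail, P(S ≤ 4) + P(S ≥ 13).
By symmetry, α = 2·P(S ≤ 4) = 2·(1 + 17 + 136 + 680 + 2380)/131072 = 6428/131072 = 1607/32768.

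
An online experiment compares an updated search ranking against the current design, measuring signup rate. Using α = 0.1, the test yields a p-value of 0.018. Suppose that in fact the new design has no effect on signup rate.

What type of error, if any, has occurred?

Type I error

The conventional null hypothesis is that the new design has no effect on signup rate.
Since p = 0.018 < α = 0.1, H₀ is rejected.
H₀ is true (actually the new design has no effect on signup rate).
Rejecting a true H₀ is a Type I error.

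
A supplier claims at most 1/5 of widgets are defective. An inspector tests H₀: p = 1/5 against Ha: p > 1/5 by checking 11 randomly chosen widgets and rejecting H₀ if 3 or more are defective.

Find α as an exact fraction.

3736313/9765625

The significance level is the probability, assuming p = 1/5, of seeing 3 or more defectives in 11 draws.
Via the complement, α = 1 − Σ_{j=0}^{2} C(11,j)(1/5)^j(4/5)^{11-j} = 3736313/9765625.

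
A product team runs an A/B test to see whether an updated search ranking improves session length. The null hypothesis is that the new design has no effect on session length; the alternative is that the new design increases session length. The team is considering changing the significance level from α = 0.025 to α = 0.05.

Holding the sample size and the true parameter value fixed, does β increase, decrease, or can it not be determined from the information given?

It decreases.

Relaxing α lowers the evidence threshold; under Ha, outcomes that previously fell short now trigger rejection.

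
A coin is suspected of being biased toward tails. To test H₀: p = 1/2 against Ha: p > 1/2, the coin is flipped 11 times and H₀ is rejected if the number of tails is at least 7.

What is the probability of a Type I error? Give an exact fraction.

α = P(reject H₀ | H₀ true) = P(K ≥ 7 | p = 1/2), with K ~ Binomial(11, 1/2).
P(K ≥ 7) = [C(11,7) + C(11,8) + C(11,9) + C(11,10) + C(11,11)] / 2^11 = (330 + 165 + 55 + 11 + 1) / 2048 = 562/2048 = 281/1024.

281/1024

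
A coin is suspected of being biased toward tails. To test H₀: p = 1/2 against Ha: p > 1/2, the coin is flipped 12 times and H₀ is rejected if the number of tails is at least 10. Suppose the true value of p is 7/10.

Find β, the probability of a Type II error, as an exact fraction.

A Type II error is failing to reject when Ha holds: with p = 7/10, β = P(S ≤ 9).
Adding the binomial probabilities P(S=0)+…+P(S=9) at p = 7/10 gives 149436930429/200000000000.

149436930429/200000000000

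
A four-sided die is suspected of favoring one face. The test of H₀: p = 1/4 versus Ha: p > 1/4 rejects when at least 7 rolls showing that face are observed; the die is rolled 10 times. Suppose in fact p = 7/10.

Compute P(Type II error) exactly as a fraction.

Under the alternative p = 7/10, S ~ Binomial(10, 7/10); β is the probability the test does not reject, P(S < 7).
Adding the binomial probabilities P(S=0)+…+P(S=6) at p = 7/10 gives 218993301/625000000.

218993301/625000000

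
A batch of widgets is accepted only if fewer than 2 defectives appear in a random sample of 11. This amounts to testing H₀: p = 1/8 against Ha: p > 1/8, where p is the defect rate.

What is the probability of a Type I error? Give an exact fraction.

α = P(reject H₀ | H₀ true) = P(X ≥ 2 | p = 1/8), X ~ Binomial(11, 1/8).
Computing the lower-tail complement: 1 − 2542277241/4294967296 = 1752690055/4294967296.

1752690055/4294967296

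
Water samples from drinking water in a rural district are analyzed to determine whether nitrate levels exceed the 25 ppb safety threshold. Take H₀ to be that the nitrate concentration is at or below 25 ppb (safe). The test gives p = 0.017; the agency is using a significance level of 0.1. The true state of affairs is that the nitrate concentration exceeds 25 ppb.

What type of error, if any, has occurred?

Since p = 0.017 < α = 0.1, H₀ is rejected.
H₀ is false (actually the nitrate concentration exceeds 25 ppb).
The decision matches the true state — no error.

Neither — the decision is correct.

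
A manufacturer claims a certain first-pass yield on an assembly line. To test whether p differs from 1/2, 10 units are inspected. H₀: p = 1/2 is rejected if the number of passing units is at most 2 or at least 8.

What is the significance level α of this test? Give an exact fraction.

The significance level is the null-hypothesis probability of the rejection region {≤2} ∪ {≥8}.
Each tail has probability (1 + 10 + 45)/1024; doubling gives α = 112/1024 = 7/64.

7/64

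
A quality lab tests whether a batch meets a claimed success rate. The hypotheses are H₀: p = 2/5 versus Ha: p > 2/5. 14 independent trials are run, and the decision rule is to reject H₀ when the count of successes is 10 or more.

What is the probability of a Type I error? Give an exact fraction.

α = P(reject H₀ | H₀ true) = P(X ≥ 10 | p = 2/5), with X ~ Binomial(14, 2/5).
P(X ≥ 10) = Σ_{j=10}^{14} C(14,j)·(2/5)^j·(3/5)^{14-j} = 21373952/1220703125.

21373952/1220703125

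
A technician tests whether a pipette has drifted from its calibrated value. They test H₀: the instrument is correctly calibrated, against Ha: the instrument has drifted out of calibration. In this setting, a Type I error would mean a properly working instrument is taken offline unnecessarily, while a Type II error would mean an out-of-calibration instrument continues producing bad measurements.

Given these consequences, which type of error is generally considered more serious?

The Type II consequence (an out-of-calibration instrument continues producing bad measurements) is more severe than the Type I consequence (a properly working instrument is taken offline unnecessarily).

Type II error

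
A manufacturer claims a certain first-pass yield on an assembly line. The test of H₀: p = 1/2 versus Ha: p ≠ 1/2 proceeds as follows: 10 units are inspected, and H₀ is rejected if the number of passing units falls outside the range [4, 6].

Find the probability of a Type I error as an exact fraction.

11/32

Under H₀, Y ~ Binomial(10, 1/2); α is the probability of landing in either tail, P(Y ≤ 3) + P(Y ≥ 7).
The two tails are symmetric, so α = 2·(1 + 10 + 45 + 120)/2^10 = 352/1024 = 11/32.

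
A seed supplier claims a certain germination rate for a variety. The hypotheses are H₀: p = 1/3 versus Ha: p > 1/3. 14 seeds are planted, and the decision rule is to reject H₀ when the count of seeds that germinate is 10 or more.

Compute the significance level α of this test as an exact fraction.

19321/4782969

The Type I error probability is α = P(Y ≥ 10) computed under H₀, where Y ~ Binomial(14, 1/3).
P(Y ≥ 10) = Σ_{j=10}^{14} C(14,j)·(1/3)^j·(2/3)^{14-j} = 19321/4782969.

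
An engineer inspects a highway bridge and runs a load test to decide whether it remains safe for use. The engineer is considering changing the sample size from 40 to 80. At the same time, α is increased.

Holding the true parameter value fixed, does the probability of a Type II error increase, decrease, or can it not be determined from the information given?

A larger sample reduces the standard error, pulling the sampling distribution under Ha further from the non-rejection region. Relaxing α lowers the evidence threshold; under Ha, outcomes that previously fell short now trigger rejection. Both changes push β in the same direction.

It decreases.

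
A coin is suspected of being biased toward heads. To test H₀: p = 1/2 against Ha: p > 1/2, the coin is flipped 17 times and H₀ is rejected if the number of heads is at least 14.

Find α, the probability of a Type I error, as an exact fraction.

417/65536

The Type I error probability is α = P(X ≥ 14) computed under H₀, where X ~ Binomial(17, 1/2).
Summing the upper tail: (680 + 136 + 17 + 1) / 2^17 = 834/131072 = 417/65536.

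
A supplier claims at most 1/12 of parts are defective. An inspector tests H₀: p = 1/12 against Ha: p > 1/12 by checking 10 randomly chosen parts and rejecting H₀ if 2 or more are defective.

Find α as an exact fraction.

The significance level is the probability, assuming p = 1/12, of seeing 2 or more defectives in 10 draws.
Computing the lower-tail complement: 1 − 16505633837/20639121408 = 4133487571/20639121408.

4133487571/20639121408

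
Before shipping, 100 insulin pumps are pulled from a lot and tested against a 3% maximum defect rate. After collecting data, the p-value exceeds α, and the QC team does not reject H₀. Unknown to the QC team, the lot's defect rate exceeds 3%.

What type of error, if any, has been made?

The conventional null hypothesis here is that the lot's defect rate is 3% (within specification).
H₀ was not rejected, but H₀ is actually false.
Failing to reject a false null hypothesis is a Type II error (false negative).

Type II error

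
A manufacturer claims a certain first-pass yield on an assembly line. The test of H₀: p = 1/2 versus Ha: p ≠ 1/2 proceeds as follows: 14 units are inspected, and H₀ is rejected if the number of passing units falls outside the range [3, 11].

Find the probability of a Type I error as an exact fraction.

53/4096

α = P(K ≤ 2 or K ≥ 12 | p = 1/2), K ~ Binomial(14, 1/2).
Each tail has probability (1 + 14 + 91)/16384; doubling gives α = 212/16384 = 53/4096.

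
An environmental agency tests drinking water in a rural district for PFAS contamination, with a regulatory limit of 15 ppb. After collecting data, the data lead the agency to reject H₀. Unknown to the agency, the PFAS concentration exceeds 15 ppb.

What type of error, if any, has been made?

Neither — the decision is correct.

The conventional null hypothesis here is that the PFAS concentration is at or below 15 ppb (safe).
The test rejected a false H₀ — the decision matches the true state.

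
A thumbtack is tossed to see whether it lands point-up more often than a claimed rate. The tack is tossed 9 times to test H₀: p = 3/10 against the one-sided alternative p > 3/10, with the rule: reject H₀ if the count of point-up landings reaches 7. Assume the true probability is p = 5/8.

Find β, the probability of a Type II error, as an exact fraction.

24101307/33554432

β = P(fail to reject H₀ | Ha true) = P(X ≤ 6 | p = 5/8), X ~ Binomial(9, 5/8).
Summing C(9,j)·(5/8)^j·(3/8)^{9-j} for j = 0..6 gives 24101307/33554432.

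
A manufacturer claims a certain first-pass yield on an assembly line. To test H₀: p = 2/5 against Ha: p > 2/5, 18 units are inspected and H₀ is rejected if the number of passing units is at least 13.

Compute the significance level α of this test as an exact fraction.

The Type I error probability is α = P(S ≥ 13) computed under H₀, where S ~ Binomial(18, 2/5).
Summing C(18,j)(2/5)^j(3/5)^{18−j} for j = 13,…,18 gives 21936406528/3814697265625.

21936406528/3814697265625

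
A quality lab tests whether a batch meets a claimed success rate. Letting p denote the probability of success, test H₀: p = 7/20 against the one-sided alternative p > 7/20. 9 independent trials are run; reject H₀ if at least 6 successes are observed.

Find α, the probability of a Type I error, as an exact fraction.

Under H₀, S ~ Binomial(9, 7/20), and α = P(S ≥ 6).
Summing C(9,j)(7/20)^j(13/20)^{9−j} for j = 6,…,9 gives 6859289647/128000000000.

6859289647/128000000000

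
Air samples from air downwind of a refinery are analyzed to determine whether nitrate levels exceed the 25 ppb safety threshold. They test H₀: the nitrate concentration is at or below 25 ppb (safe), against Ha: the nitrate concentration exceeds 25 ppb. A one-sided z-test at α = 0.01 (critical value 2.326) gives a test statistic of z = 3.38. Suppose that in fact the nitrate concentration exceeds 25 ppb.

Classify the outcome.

Since z = 3.38 > z* = 2.326, H₀ is rejected.
H₀ is false (actually the nitrate concentration exceeds 25 ppb).
The decision matches the true state — no error.

No error — this is a correct decision.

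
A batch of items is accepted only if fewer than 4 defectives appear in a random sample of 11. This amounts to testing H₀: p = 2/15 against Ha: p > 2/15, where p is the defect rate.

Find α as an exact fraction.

27663615392/576650390625

The significance level is the probability, assuming p = 2/15, of seeing 4 or more defectives in 11 draws.
Computing the lower-tail complement: 1 − 548986775233/576650390625 = 27663615392/576650390625.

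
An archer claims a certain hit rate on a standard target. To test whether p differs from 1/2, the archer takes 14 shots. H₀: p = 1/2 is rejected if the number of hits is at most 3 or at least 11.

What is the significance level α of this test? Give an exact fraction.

235/4096

The significance level is the null-hypothesis probability of the rejection region {≤3} ∪ {≥11}.
The two tails are symmetric, so α = 2·(1 + 14 + 91 + 364)/2^14 = 940/16384 = 235/4096.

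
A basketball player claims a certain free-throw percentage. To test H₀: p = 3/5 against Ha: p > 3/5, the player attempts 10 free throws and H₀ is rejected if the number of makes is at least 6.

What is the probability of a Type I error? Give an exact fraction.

6182649/9765625

The Type I error probability is α = P(X ≥ 6) computed under H₀, where X ~ Binomial(10, 3/5).
Summing C(10,j)(3/5)^j(2/5)^{10−j} for j = 6,…,10 gives 6182649/9765625.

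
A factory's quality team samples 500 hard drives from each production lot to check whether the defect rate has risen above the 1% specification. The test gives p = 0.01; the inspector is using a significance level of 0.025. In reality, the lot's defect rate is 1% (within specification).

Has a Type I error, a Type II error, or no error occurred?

Type I error

The conventional null hypothesis is that the lot's defect rate is 1% (within specification).
Since p = 0.01 < α = 0.025, H₀ is rejected.
H₀ is true (actually the lot's defect rate is 1% (within specification)).
Rejecting a true H₀ is a Type I error.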